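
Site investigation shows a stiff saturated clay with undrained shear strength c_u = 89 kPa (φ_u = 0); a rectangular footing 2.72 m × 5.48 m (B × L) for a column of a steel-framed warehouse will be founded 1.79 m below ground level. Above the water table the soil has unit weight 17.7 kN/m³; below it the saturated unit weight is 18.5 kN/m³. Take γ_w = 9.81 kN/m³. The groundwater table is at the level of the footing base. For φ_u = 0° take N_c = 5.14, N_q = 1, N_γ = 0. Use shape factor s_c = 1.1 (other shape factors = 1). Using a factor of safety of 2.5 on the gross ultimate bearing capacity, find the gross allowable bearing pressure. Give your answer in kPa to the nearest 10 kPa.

Overburden at base level: q = 17.7 × 1.79 = 31.683 kPa.
Cohesion term c·N_c·s_c = 89 × 5.14 × 1.1 = 503.21 kPa; surcharge term q·N_q = 31.683 × 1 = 31.683 kPa.
q_ult = 503.21 + 31.683 = 534.89 kPa.
q_all = 534.89 / 2.5 = 213.96 kPa.

q_all ≈ 210 kPa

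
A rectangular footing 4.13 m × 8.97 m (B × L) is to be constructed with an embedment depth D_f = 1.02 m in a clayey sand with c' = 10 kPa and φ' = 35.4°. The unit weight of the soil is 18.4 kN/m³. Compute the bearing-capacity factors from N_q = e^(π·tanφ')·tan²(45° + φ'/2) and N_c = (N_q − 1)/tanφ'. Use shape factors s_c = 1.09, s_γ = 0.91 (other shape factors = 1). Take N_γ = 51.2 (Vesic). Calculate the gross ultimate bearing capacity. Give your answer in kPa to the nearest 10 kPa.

tan35.4° = 0.7107, so N_q = e^(π×0.7107)·tan²(62.7°) = 9.324 × 3.754 = 35.
N_c = (35 − 1)/tan35.4° = 47.84.
Effective surcharge at the founding depth q = γ·D_f = 18.4 × 1.02 = 18.768 kPa.
q_ult = c·N_c·s_c + q·N_q + 0.5·γ·B·N_γ·s_γ
     = 10 × 47.844 × 1.09 + 18.768 × 35.001 + 0.5 × 18.4 × 4.13 × 51.2 × 0.91
     = 521.5 + 656.9 + 1770.3 = 2948.7 kPa.

q_ult ≈ 2950 kPa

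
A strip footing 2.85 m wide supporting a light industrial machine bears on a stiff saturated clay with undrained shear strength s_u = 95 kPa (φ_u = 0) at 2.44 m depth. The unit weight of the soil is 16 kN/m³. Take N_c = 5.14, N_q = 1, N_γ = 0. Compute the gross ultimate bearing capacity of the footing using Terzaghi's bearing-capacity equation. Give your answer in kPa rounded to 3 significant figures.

Effective surcharge at the founding depth q = γ·D_f = 16 × 2.44 = 39.04 kPa.
q_ult = c·N_c + q·N_q
     = 95 × 5.14 + 39.04 × 1
     = 488.3 + 39.04 = 527.34 kPa.

q_ult ≈ 527 kPa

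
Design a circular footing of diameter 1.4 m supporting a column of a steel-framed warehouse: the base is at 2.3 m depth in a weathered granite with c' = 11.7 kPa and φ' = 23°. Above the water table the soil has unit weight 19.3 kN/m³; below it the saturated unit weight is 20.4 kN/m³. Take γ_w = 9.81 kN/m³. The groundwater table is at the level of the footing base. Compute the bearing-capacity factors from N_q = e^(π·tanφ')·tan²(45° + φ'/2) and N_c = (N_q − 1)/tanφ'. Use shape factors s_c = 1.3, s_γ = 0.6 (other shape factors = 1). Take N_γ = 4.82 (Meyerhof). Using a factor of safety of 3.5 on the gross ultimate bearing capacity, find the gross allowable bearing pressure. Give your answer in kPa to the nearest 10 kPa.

N_q = e^(π·tan23°)·tan²(56.5°) = 8.66; N_c = (N_q − 1)/tanφ' = 18.05.
q = γ·D_f = 19.3 × 2.3 = 44.39 kPa.
For the ½γBN_γ term take γ' = 20.4 − 9.81 = 10.59 kN/m³ (soil below base is submerged).
c·N_c·s_c = 11.7 × 18.049 × 1.3 = 274.52 kPa
q·N_q = 44.39 × 8.6612 = 384.47 kPa
0.5·γ·B·N_γ·s_γ = 0.5 × 10.59 × 1.4 × 4.82 × 0.6 = 21.438 kPa
q_ult = 274.52 + 384.47 + 21.438 = 680.43 kPa.
q_all = 680.43 / 3.5 = 194.41 kPa.

q_all ≈ 190 kPa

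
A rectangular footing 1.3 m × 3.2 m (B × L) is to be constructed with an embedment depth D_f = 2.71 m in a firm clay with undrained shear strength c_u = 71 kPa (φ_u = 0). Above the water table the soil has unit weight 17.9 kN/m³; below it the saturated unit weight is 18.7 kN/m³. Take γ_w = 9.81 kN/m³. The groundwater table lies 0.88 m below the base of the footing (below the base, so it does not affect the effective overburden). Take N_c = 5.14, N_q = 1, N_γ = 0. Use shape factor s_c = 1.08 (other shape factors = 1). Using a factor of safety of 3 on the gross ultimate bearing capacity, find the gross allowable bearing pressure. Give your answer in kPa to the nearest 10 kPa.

q_all ≈ 150 kPa

Overburden at base level: q = 17.9 × 2.71 = 48.509 kPa.
Cohesion term c·N_c·s_c = 71 × 5.14 × 1.08 = 394.14 kPa; surcharge term q·N_q = 48.509 × 1 = 48.509 kPa.
q_ult = 394.14 + 48.509 = 442.64 kPa.
q_all = 442.64 / 3 = 147.55 kPa.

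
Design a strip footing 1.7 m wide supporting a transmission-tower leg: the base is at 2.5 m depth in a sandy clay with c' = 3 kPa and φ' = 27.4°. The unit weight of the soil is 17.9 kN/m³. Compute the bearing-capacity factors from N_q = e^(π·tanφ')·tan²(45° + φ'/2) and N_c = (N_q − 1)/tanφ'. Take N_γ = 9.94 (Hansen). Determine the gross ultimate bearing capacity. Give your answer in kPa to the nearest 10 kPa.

tan27.4° = 0.5184, so N_q = e^(π×0.5184)·tan²(58.7°) = 5.096 × 2.705 = 13.78.
N_c = (13.78 − 1)/tan27.4° = 24.66.
Effective surcharge at the founding depth q = γ·D_f = 17.9 × 2.5 = 44.75 kPa.
q_ult = c·N_c + q·N_q + 0.5·γ·B·N_γ
     = 3 × 24.665 + 44.75 × 13.785 + 0.5 × 17.9 × 1.7 × 9.94
     = 73.994 + 616.88 + 151.24 = 842.11 kPa.

q_ult ≈ 840 kPa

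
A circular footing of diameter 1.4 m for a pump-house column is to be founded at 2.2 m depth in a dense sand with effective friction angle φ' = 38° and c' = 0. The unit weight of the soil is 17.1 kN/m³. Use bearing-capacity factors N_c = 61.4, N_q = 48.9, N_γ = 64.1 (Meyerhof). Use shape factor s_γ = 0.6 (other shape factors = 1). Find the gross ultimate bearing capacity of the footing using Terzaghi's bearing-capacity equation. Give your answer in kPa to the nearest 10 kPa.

Effective surcharge at the founding depth q = γ·D_f = 17.1 × 2.2 = 37.62 kPa.
q_ult = q·N_q + 0.5·γ·B·N_γ·s_γ
     = 37.62 × 48.9 + 0.5 × 17.1 × 1.4 × 64.1 × 0.6
     = 1839.6 + 460.37 = 2300 kPa.

q_ult ≈ 2300 kPa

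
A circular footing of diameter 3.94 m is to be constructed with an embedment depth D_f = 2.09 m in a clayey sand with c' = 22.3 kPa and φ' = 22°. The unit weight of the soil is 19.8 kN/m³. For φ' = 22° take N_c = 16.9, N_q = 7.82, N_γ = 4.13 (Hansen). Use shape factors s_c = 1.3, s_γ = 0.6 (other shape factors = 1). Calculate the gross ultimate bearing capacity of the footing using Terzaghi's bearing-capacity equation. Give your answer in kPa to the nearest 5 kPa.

Overburden at base level: q = 19.8 × 2.09 = 41.382 kPa.
Cohesion term c·N_c·s_c = 22.3 × 16.9 × 1.3 = 489.93 kPa; surcharge term q·N_q = 41.382 × 7.82 = 323.61 kPa; self-weight term 0.5·γ·B·N_γ·s_γ = 0.5 × 19.8 × 3.94 × 4.13 × 0.6 = 96.657 kPa.
q_ult = 489.93 + 323.61 + 96.657 = 910.2 kPa.

q_ult ≈ 910 kPa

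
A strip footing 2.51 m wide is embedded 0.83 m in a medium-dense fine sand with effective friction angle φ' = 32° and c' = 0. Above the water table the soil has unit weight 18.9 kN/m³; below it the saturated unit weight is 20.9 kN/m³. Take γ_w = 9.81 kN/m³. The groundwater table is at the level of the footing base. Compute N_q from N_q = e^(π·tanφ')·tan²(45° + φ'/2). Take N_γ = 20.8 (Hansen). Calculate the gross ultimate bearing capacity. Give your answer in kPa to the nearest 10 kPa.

q_ult ≈ 650 kPa

tan32° = 0.6249, so N_q = e^(π×0.6249)·tan²(61°) = 7.121 × 3.255 = 23.18.
Overburden at base level: q = 18.9 × 0.83 = 15.687 kPa.
Below the base the soil is submerged, so the ½γBN_γ term uses γ' = 20.9 − 9.81 = 11.09 kN/m³.
Surcharge term q·N_q = 15.687 × 23.177 = 363.57 kPa; self-weight term 0.5·γ·B·N_γ = 0.5 × 11.09 × 2.51 × 20.8 = 289.49 kPa.
q_ult = 363.57 + 289.49 = 653.07 kPa.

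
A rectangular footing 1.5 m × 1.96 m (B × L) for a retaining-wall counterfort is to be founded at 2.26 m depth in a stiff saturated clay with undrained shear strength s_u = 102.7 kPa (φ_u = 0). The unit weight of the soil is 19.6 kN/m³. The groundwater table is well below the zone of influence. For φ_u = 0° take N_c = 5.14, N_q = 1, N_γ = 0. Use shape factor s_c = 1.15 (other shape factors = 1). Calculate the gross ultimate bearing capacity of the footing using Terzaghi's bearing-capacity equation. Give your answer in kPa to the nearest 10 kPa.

Overburden at base level: q = 19.6 × 2.26 = 44.296 kPa.
Cohesion term c·N_c·s_c = 102.7 × 5.14 × 1.15 = 607.06 kPa; surcharge term q·N_q = 44.296 × 1 = 44.296 kPa.
q_ult = 607.06 + 44.296 = 651.36 kPa.

q_ult ≈ 650 kPa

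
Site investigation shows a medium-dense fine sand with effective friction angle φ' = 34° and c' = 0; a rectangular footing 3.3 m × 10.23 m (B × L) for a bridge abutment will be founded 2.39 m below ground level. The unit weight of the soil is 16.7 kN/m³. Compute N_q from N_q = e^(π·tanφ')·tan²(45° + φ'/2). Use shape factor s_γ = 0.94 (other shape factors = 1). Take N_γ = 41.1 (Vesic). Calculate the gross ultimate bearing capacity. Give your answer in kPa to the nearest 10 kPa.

tan34° = 0.6745, so N_q = e^(π×0.6745)·tan²(62°) = 8.323 × 3.537 = 29.44.
q = γ·D_f = 16.7 × 2.39 = 39.913 kPa.
q·N_q = 39.913 × 29.44 = 1175 kPa
0.5·γ·B·N_γ·s_γ = 0.5 × 16.7 × 3.3 × 41.1 × 0.94 = 1064.6 kPa
q_ult = 1175 + 1064.6 = 2239.6 kPa.

q_ult ≈ 2240 kPa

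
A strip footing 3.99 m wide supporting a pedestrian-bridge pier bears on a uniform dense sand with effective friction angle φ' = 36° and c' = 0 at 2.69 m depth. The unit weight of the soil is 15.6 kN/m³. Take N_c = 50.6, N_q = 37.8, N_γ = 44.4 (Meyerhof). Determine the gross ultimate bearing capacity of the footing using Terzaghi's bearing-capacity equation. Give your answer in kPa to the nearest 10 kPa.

q_ult ≈ 2970 kPa

Overburden at base level: q = 15.6 × 2.69 = 41.964 kPa.
Surcharge term q·N_q = 41.964 × 37.8 = 1586.2 kPa; self-weight term 0.5·γ·B·N_γ = 0.5 × 15.6 × 3.99 × 44.4 = 1381.8 kPa.
q_ult = 1586.2 + 1381.8 = 2968.1 kPa.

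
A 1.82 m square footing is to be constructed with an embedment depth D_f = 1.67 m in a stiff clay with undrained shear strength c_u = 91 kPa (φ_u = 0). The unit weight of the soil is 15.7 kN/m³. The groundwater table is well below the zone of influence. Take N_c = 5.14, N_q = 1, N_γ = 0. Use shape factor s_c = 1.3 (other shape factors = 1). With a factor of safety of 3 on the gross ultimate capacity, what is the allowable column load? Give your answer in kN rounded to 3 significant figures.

Overburden at base level: q = 15.7 × 1.67 = 26.219 kPa.
Cohesion term c·N_c·s_c = 91 × 5.14 × 1.3 = 608.06 kPa; surcharge term q·N_q = 26.219 × 1 = 26.219 kPa.
q_ult = 608.06 + 26.219 = 634.28 kPa.
Gross allowable pressure q_all = 634.28 / 3 = 211.43 kPa.
Footing area = 3.3124 m², so allowable column load = 211.43 × 3.3124 = 700.33 kN.

P_all ≈ 700 kN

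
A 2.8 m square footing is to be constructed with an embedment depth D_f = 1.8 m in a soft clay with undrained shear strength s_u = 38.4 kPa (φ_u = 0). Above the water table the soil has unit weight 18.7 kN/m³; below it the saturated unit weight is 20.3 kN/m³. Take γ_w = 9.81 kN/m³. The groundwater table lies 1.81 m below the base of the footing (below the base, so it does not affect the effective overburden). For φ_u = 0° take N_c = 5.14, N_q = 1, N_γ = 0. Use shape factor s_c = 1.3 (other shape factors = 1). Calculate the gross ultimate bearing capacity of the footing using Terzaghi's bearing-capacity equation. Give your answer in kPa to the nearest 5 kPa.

q = γ·D_f = 18.7 × 1.8 = 33.66 kPa.
c·N_c·s_c = 38.4 × 5.14 × 1.3 = 256.59 kPa
q·N_q = 33.66 × 1 = 33.66 kPa
q_ult = 256.59 + 33.66 = 290.25 kPa.

q_ult ≈ 290 kPa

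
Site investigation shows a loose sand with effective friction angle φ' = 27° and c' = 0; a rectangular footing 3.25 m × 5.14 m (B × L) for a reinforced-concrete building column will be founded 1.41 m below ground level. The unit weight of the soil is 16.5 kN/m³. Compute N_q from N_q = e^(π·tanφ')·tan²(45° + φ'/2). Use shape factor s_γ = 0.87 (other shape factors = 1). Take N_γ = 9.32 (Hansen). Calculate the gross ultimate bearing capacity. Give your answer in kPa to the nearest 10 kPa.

q_ult ≈ 520 kPa

tan27° = 0.5095, so N_q = e^(π×0.5095)·tan²(58.5°) = 4.957 × 2.663 = 13.2.
Effective surcharge at the founding depth q = γ·D_f = 16.5 × 1.41 = 23.265 kPa.
q_ult = q·N_q + 0.5·γ·B·N_γ·s_γ
     = 23.265 × 13.199 + 0.5 × 16.5 × 3.25 × 9.32 × 0.87
     = 307.08 + 217.41 = 524.48 kPa.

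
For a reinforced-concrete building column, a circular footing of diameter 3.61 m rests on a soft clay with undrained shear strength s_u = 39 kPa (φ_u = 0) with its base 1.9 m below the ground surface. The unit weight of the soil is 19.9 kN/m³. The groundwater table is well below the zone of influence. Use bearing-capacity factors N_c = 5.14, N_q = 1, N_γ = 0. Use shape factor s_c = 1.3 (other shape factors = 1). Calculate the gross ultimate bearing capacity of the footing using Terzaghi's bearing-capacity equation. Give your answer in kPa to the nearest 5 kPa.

q_ult ≈ 300 kPa

Effective surcharge at the founding depth q = γ·D_f = 19.9 × 1.9 = 37.81 kPa.
q_ult = c·N_c·s_c + q·N_q
     = 39 × 5.14 × 1.3 + 37.81 × 1
     = 260.6 + 37.81 = 298.41 kPa.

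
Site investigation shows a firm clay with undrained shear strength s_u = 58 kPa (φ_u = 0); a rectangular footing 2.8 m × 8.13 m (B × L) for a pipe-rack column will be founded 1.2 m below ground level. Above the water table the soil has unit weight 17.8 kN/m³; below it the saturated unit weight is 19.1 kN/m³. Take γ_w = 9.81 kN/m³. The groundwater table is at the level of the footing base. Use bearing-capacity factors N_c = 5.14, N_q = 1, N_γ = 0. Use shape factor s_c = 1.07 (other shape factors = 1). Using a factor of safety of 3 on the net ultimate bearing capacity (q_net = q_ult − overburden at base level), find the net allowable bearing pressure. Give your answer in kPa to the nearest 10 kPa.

Effective surcharge at the founding depth q = γ·D_f = 17.8 × 1.2 = 21.36 kPa.
q_ult = c·N_c·s_c + q·N_q
     = 58 × 5.14 × 1.07 + 21.36 × 1
     = 318.99 + 21.36 = 340.35 kPa.
q_net = 340.35 − 21.36 = 318.99 kPa.
q_all(net) = 318.99 / 3 = 106.33 kPa.

q_all(net) ≈ 110 kPa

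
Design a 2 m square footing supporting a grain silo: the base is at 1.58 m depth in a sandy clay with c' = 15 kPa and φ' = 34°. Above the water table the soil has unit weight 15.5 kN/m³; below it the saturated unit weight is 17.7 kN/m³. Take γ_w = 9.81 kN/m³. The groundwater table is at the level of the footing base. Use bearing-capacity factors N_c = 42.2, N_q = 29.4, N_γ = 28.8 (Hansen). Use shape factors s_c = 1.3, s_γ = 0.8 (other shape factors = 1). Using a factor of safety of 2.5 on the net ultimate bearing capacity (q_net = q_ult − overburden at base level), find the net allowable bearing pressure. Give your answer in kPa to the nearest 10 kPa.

Effective surcharge at the founding depth q = γ·D_f = 15.5 × 1.58 = 24.49 kPa.
The water table coincides with the base, so in the self-weight term γ → γ' = 7.89 kN/m³.
q_ult = c·N_c·s_c + q·N_q + 0.5·γ·B·N_γ·s_γ
     = 15 × 42.2 × 1.3 + 24.49 × 29.4 + 0.5 × 7.89 × 2 × 28.8 × 0.8
     = 822.9 + 720.01 + 181.79 = 1724.7 kPa.
q_net = 1724.7 − 24.49 = 1700.2 kPa.
q_all(net) = 1700.2 / 2.5 = 680.08 kPa.

q_all(net) ≈ 680 kPa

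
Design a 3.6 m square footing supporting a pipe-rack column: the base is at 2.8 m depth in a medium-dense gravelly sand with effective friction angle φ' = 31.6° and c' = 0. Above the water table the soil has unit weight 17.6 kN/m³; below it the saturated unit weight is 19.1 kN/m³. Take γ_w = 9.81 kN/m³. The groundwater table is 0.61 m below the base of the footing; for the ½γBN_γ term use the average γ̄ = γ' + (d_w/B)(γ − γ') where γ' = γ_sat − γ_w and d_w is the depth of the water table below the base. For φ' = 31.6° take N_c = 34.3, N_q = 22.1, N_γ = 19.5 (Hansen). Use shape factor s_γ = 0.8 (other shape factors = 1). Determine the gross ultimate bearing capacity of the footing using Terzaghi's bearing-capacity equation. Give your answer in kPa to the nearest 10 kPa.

q_ult ≈ 1390 kPa

Effective surcharge at the founding depth q = γ·D_f = 17.6 × 2.8 = 49.28 kPa.
With d_w = 0.61 m < B, γ̄ = 9.29 + (0.61/3.6) × (17.6 − 9.29) = 10.698 kN/m³.
q_ult = q·N_q + 0.5·γ·B·N_γ·s_γ
     = 49.28 × 22.1 + 0.5 × 10.698 × 3.6 × 19.5 × 0.8
     = 1089.1 + 300.4 = 1389.5 kPa.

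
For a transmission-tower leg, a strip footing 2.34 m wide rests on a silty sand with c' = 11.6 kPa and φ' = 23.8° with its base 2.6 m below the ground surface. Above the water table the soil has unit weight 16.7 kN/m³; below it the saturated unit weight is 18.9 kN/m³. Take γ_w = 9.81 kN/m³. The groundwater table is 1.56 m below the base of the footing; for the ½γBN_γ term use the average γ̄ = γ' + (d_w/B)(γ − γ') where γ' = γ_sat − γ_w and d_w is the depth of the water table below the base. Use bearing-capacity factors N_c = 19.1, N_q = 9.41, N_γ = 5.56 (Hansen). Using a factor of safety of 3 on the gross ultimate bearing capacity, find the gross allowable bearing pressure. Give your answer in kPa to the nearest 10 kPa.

q_all ≈ 240 kPa

q = γ·D_f = 16.7 × 2.6 = 43.42 kPa.
γ' = 9.09 kN/m³; averaging over the depth B below the base, γ̄ = γ' + (d_w/B)(γ − γ') = 14.163 kN/m³.
c·N_c = 11.6 × 19.1 = 221.56 kPa
q·N_q = 43.42 × 9.41 = 408.58 kPa
0.5·γ·B·N_γ = 0.5 × 14.163 × 2.34 × 5.56 = 92.135 kPa
q_ult = 221.56 + 408.58 + 92.135 = 722.28 kPa.
q_all = 722.28 / 3 = 240.76 kPa.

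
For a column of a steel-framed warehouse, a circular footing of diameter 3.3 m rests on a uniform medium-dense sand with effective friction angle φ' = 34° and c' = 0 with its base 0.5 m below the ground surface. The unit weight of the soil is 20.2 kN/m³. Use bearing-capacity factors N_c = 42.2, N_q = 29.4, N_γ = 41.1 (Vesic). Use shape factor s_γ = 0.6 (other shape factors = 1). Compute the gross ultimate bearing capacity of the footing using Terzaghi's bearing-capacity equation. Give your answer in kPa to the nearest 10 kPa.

q = γ·D_f = 20.2 × 0.5 = 10.1 kPa.
q·N_q = 10.1 × 29.4 = 296.94 kPa
0.5·γ·B·N_γ·s_γ = 0.5 × 20.2 × 3.3 × 41.1 × 0.6 = 821.92 kPa
q_ult = 296.94 + 821.92 = 1118.9 kPa.

q_ult ≈ 1120 kPa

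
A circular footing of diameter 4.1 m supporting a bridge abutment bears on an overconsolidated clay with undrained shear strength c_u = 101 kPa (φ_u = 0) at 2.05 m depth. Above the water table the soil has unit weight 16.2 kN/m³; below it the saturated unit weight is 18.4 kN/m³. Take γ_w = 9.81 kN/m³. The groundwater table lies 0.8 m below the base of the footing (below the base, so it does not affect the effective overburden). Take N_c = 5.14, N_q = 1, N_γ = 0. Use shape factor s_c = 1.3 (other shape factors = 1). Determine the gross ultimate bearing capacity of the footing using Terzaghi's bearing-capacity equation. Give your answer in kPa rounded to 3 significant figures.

q_ult ≈ 708 kPa

Effective surcharge at the founding depth q = γ·D_f = 16.2 × 2.05 = 33.21 kPa.
q_ult = c·N_c·s_c + q·N_q
     = 101 × 5.14 × 1.3 + 33.21 × 1
     = 674.88 + 33.21 = 708.09 kPa.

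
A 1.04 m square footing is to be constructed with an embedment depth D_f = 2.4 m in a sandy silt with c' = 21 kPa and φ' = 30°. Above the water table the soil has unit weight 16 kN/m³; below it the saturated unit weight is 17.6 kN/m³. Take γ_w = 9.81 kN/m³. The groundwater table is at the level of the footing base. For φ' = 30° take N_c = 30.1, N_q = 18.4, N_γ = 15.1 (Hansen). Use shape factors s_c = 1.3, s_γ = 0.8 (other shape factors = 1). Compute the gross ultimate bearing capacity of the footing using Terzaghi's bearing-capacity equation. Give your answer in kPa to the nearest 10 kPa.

q_ult ≈ 1580 kPa

Overburden at base level: q = 16 × 2.4 = 38.4 kPa.
Below the base the soil is submerged, so the ½γBN_γ term uses γ' = 17.6 − 9.81 = 7.79 kN/m³.
Cohesion term c·N_c·s_c = 21 × 30.1 × 1.3 = 821.73 kPa; surcharge term q·N_q = 38.4 × 18.4 = 706.56 kPa; self-weight term 0.5·γ·B·N_γ·s_γ = 0.5 × 7.79 × 1.04 × 15.1 × 0.8 = 48.934 kPa.
q_ult = 821.73 + 706.56 + 48.934 = 1577.2 kPa.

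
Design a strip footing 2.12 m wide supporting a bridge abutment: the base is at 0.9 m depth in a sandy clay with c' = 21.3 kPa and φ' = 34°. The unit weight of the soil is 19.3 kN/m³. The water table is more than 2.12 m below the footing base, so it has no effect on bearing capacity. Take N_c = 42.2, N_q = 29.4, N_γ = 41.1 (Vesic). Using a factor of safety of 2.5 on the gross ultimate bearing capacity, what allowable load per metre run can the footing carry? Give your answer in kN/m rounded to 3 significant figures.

≈ 1910 kN/m

q = γ·D_f = 19.3 × 0.9 = 17.37 kPa.
c·N_c = 21.3 × 42.2 = 898.86 kPa
q·N_q = 17.37 × 29.4 = 510.68 kPa
0.5·γ·B·N_γ = 0.5 × 19.3 × 2.12 × 41.1 = 840.82 kPa
q_ult = 898.86 + 510.68 + 840.82 = 2250.4 kPa.
Gross allowable pressure q_all = 2250.4 / 2.5 = 900.14 kPa.
Allowable wall load = q_all × B = 900.14 × 2.12 = 1908.3 kN per metre run.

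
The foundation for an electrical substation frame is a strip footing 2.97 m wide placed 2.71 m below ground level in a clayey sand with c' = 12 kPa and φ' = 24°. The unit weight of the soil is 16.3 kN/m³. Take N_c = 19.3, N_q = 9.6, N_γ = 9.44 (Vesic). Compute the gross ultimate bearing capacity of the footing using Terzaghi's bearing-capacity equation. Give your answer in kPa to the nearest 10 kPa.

q_ult ≈ 880 kPa

Effective surcharge at the founding depth q = γ·D_f = 16.3 × 2.71 = 44.173 kPa.
q_ult = c·N_c + q·N_q + 0.5·γ·B·N_γ
     = 12 × 19.3 + 44.173 × 9.6 + 0.5 × 16.3 × 2.97 × 9.44
     = 231.6 + 424.06 + 228.5 = 884.16 kPa.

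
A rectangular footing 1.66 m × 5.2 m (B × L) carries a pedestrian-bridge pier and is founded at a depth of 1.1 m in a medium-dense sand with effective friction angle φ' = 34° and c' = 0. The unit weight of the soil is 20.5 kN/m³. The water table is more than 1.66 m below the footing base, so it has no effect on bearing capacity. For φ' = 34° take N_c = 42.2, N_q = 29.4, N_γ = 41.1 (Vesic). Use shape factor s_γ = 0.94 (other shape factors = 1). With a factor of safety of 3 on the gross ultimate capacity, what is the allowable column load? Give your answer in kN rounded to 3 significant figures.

P_all ≈ 3800 kN

Overburden at base level: q = 20.5 × 1.1 = 22.55 kPa.
Surcharge term q·N_q = 22.55 × 29.4 = 662.97 kPa; self-weight term 0.5·γ·B·N_γ·s_γ = 0.5 × 20.5 × 1.66 × 41.1 × 0.94 = 657.36 kPa.
q_ult = 662.97 + 657.36 = 1320.3 kPa.
Gross allowable pressure q_all = 1320.3 / 3 = 440.11 kPa.
Footing area = 8.632 m², so allowable column load = 440.11 × 8.632 = 3799 kN.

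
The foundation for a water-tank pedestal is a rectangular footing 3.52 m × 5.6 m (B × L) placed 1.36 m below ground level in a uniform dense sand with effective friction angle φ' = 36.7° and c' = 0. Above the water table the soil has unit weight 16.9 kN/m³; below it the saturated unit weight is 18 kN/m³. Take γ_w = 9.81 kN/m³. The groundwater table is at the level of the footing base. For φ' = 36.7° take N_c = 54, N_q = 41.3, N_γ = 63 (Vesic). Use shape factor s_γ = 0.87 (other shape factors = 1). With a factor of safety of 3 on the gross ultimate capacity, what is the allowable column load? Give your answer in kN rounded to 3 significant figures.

P_all ≈ 11400 kN

q = γ·D_f = 16.9 × 1.36 = 22.984 kPa.
For the ½γBN_γ term take γ' = 18 − 9.81 = 8.19 kN/m³ (soil below base is submerged).
q·N_q = 22.984 × 41.3 = 949.24 kPa
0.5·γ·B·N_γ·s_γ = 0.5 × 8.19 × 3.52 × 63 × 0.87 = 790.05 kPa
q_ult = 949.24 + 790.05 = 1739.3 kPa.
Gross allowable pressure q_all = 1739.3 / 3 = 579.76 kPa.
Footing area = 19.712 m², so allowable column load = 579.76 × 19.712 = 11428 kN.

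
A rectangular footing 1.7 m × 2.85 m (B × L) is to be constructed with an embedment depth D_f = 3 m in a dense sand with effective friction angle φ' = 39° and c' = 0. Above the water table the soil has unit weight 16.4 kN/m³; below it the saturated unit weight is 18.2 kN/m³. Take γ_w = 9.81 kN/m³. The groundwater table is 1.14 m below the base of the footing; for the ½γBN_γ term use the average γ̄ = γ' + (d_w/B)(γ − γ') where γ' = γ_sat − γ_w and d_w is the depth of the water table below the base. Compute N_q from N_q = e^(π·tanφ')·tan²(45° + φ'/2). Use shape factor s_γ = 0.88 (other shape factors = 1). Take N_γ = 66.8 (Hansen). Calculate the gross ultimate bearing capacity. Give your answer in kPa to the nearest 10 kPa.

tan39° = 0.8098, so N_q = e^(π×0.8098)·tan²(64.5°) = 12.731 × 4.395 = 55.96.
Effective surcharge at the founding depth q = γ·D_f = 16.4 × 3 = 49.2 kPa.
With d_w = 1.14 m < B, γ̄ = 8.39 + (1.14/1.7) × (16.4 − 8.39) = 13.761 kN/m³.
q_ult = q·N_q + 0.5·γ·B·N_γ·s_γ
     = 49.2 × 55.957 + 0.5 × 13.761 × 1.7 × 66.8 × 0.88
     = 2753.1 + 687.61 = 3440.7 kPa.

q_ult ≈ 3440 kPa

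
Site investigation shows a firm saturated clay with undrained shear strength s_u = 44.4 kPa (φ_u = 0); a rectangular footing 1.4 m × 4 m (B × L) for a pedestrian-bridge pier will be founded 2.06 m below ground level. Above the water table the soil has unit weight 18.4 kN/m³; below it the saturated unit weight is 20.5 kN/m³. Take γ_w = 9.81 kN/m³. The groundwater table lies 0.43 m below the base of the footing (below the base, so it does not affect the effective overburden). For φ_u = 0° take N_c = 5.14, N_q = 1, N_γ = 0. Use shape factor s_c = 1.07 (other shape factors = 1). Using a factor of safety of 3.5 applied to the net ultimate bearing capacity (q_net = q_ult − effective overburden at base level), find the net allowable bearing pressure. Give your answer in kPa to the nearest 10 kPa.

q_all(net) ≈ 70 kPa

Effective surcharge at the founding depth q = γ·D_f = 18.4 × 2.06 = 37.904 kPa.
q_ult = c·N_c·s_c + q·N_q
     = 44.4 × 5.14 × 1.07 + 37.904 × 1
     = 244.19 + 37.904 = 282.1 kPa.
Net ultimate: q_net = 282.1 − 37.904 = 244.19 kPa.
q_all(net) = 244.19 / 3.5 = 69.769 kPa.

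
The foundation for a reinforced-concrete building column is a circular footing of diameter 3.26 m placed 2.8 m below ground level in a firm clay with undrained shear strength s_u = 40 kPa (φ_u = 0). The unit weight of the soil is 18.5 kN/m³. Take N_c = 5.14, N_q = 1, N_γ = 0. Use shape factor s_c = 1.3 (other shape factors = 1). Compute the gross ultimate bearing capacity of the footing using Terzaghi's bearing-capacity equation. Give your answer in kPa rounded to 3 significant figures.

q_ult ≈ 319 kPa

Effective surcharge at the founding depth q = γ·D_f = 18.5 × 2.8 = 51.8 kPa.
q_ult = c·N_c·s_c + q·N_q
     = 40 × 5.14 × 1.3 + 51.8 × 1
     = 267.28 + 51.8 = 319.08 kPa.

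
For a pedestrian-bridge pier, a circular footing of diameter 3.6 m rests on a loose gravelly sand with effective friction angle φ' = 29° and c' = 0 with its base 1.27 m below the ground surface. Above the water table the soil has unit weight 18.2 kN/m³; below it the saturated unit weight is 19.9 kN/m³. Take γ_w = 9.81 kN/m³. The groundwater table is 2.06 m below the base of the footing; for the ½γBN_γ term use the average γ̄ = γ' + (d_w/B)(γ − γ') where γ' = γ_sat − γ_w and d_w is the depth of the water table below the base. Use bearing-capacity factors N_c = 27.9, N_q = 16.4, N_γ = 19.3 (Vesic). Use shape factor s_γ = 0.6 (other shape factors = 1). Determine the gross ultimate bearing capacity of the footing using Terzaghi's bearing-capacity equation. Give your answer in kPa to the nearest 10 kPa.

q_ult ≈ 690 kPa

Effective surcharge at the founding depth q = γ·D_f = 18.2 × 1.27 = 23.114 kPa.
With d_w = 2.06 m < B, γ̄ = 10.09 + (2.06/3.6) × (18.2 − 10.09) = 14.731 kN/m³.
q_ult = q·N_q + 0.5·γ·B·N_γ·s_γ
     = 23.114 × 16.4 + 0.5 × 14.731 × 3.6 × 19.3 × 0.6
     = 379.07 + 307.05 = 686.12 kPa.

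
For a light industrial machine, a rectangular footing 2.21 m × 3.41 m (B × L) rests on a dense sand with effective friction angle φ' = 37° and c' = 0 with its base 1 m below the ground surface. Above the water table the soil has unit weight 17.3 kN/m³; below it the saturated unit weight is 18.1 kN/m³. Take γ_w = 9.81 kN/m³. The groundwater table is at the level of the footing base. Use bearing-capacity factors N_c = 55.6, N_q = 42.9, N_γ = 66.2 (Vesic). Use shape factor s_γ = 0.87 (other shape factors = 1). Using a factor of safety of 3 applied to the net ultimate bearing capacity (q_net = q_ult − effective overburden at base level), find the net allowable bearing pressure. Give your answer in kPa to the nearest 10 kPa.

q_all(net) ≈ 420 kPa

Effective surcharge at the founding depth q = γ·D_f = 17.3 × 1 = 17.3 kPa.
The water table coincides with the base, so in the self-weight term γ → γ' = 8.29 kN/m³.
q_ult = q·N_q + 0.5·γ·B·N_γ·s_γ
     = 17.3 × 42.9 + 0.5 × 8.29 × 2.21 × 66.2 × 0.87
     = 742.17 + 527.59 = 1269.8 kPa.
Net ultimate: q_net = 1269.8 − 17.3 = 1252.5 kPa.
q_all(net) = 1252.5 / 3 = 417.49 kPa.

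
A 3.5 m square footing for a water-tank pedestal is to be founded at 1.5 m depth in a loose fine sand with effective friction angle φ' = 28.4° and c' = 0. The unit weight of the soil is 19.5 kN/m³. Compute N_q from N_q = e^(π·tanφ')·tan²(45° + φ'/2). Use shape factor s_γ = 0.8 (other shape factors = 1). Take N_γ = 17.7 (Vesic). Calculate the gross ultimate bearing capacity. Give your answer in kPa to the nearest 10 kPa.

tan28.4° = 0.5407, so N_q = e^(π×0.5407)·tan²(59.2°) = 5.467 × 2.814 = 15.38.
Effective surcharge at the founding depth q = γ·D_f = 19.5 × 1.5 = 29.25 kPa.
q_ult = q·N_q + 0.5·γ·B·N_γ·s_γ
     = 29.25 × 15.383 + 0.5 × 19.5 × 3.5 × 17.7 × 0.8
     = 449.96 + 483.21 = 933.17 kPa.

q_ult ≈ 930 kPa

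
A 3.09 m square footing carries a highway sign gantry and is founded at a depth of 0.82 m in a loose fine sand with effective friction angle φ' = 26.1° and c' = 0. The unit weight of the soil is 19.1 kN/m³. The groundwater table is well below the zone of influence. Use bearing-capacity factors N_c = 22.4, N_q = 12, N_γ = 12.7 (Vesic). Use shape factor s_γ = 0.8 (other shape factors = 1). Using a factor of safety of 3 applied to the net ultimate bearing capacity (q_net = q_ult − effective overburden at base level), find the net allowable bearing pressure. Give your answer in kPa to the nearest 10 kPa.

Overburden at base level: q = 19.1 × 0.82 = 15.662 kPa.
Surcharge term q·N_q = 15.662 × 12 = 187.94 kPa; self-weight term 0.5·γ·B·N_γ·s_γ = 0.5 × 19.1 × 3.09 × 12.7 × 0.8 = 299.82 kPa.
q_ult = 187.94 + 299.82 = 487.76 kPa.
Net ultimate: q_net = 487.76 − 15.662 = 472.1 kPa.
q_all(net) = 472.1 / 3 = 157.37 kPa.

q_all(net) ≈ 160 kPa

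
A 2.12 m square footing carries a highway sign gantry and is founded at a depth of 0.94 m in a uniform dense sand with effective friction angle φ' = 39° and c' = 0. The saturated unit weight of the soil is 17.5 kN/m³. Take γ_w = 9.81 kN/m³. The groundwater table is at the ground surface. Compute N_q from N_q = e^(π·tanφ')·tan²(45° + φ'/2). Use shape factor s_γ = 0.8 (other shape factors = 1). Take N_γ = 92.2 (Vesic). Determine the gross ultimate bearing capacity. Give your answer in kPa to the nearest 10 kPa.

q_ult ≈ 1010 kPa

tan39° = 0.8098, so N_q = e^(π×0.8098)·tan²(64.5°) = 12.731 × 4.395 = 55.96.
With the water table at the surface the whole profile is submerged: γ' = 17.5 − 9.81 = 7.69 kN/m³, so q = γ'·D_f = 7.2286 kPa; the same γ' applies in the ½γBN_γ term.
q_ult = q·N_q + 0.5·γ·B·N_γ·s_γ
     = 7.2286 × 55.957 + 0.5 × 7.69 × 2.12 × 92.2 × 0.8
     = 404.49 + 601.25 = 1005.7 kPa.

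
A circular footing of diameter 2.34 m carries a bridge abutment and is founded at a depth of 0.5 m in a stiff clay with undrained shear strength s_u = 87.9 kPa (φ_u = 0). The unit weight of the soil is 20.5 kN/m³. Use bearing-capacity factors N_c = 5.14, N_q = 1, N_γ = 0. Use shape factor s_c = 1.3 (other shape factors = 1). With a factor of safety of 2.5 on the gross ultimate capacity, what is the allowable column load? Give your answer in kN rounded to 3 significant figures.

P_all ≈ 1030 kN

Overburden at base level: q = 20.5 × 0.5 = 10.25 kPa.
Cohesion term c·N_c·s_c = 87.9 × 5.14 × 1.3 = 587.35 kPa; surcharge term q·N_q = 10.25 × 1 = 10.25 kPa.
q_ult = 587.35 + 10.25 = 597.6 kPa.
Gross allowable pressure q_all = 597.6 / 2.5 = 239.04 kPa.
Footing area = 4.3005 m², so allowable column load = 239.04 × 4.3005 = 1028 kN.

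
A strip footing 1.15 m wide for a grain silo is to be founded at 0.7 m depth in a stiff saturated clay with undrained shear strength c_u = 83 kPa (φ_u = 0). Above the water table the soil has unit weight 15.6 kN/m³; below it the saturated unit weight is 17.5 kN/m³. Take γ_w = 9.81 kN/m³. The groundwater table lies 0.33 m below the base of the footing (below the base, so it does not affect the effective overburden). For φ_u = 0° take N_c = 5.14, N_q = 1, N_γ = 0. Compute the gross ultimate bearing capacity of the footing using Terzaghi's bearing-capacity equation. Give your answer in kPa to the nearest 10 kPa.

q_ult ≈ 440 kPa

q = γ·D_f = 15.6 × 0.7 = 10.92 kPa.
c·N_c = 83 × 5.14 = 426.62 kPa
q·N_q = 10.92 × 1 = 10.92 kPa
q_ult = 426.62 + 10.92 = 437.54 kPa.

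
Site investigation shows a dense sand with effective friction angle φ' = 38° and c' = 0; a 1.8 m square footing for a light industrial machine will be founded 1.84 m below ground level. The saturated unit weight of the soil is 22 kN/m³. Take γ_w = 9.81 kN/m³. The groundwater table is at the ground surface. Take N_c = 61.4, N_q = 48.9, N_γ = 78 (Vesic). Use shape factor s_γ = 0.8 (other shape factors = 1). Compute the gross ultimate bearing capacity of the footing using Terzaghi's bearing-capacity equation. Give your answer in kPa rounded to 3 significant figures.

q_ult ≈ 1780 kPa

Water table at ground surface, so effective unit weight γ' = 22 − 9.81 = 12.19 kN/m³ is used throughout; overburden q = 12.19 × 1.84 = 22.43 kPa; the same γ' applies in the ½γBN_γ term.
Surcharge term q·N_q = 22.43 × 48.9 = 1096.8 kPa; self-weight term 0.5·γ·B·N_γ·s_γ = 0.5 × 12.19 × 1.8 × 78 × 0.8 = 684.59 kPa.
q_ult = 1096.8 + 684.59 = 1781.4 kPa.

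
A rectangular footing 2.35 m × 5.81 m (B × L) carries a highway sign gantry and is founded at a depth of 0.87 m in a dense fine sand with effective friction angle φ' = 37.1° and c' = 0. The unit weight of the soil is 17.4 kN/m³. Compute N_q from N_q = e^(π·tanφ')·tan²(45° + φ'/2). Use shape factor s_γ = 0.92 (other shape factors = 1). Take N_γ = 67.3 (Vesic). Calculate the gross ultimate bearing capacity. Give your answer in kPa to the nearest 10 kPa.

tan37.1° = 0.7563, so N_q = e^(π×0.7563)·tan²(63.55°) = 10.761 × 4.04 = 43.48.
q = γ·D_f = 17.4 × 0.87 = 15.138 kPa.
q·N_q = 15.138 × 43.481 = 658.21 kPa
0.5·γ·B·N_γ·s_γ = 0.5 × 17.4 × 2.35 × 67.3 × 0.92 = 1265.9 kPa
q_ult = 658.21 + 1265.9 = 1924.1 kPa.

q_ult ≈ 1920 kPa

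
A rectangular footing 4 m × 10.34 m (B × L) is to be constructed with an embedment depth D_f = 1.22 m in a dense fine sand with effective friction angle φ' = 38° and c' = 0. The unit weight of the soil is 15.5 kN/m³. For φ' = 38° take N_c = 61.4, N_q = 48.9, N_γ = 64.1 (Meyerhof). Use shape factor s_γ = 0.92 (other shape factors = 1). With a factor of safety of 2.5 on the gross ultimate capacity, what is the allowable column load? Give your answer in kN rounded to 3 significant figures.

P_all ≈ 45500 kN

Overburden at base level: q = 15.5 × 1.22 = 18.91 kPa.
Surcharge term q·N_q = 18.91 × 48.9 = 924.7 kPa; self-weight term 0.5·γ·B·N_γ·s_γ = 0.5 × 15.5 × 4 × 64.1 × 0.92 = 1828.1 kPa.
q_ult = 924.7 + 1828.1 = 2752.8 kPa.
Gross allowable pressure q_all = 2752.8 / 2.5 = 1101.1 kPa.
Footing area = 41.36 m², so allowable column load = 1101.1 × 41.36 = 45543 kN.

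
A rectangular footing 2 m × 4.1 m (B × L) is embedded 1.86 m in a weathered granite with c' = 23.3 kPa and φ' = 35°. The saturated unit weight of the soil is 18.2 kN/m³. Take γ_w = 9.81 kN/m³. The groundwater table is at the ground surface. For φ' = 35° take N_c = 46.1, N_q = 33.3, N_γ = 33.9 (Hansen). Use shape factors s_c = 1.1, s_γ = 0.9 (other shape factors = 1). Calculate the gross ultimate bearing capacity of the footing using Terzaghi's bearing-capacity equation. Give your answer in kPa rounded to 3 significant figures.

With the water table at the surface the whole profile is submerged: γ' = 18.2 − 9.81 = 8.39 kN/m³, so q = γ'·D_f = 15.605 kPa; the same γ' applies in the ½γBN_γ term.
q_ult = c·N_c·s_c + q·N_q + 0.5·γ·B·N_γ·s_γ
     = 23.3 × 46.1 × 1.1 + 15.605 × 33.3 + 0.5 × 8.39 × 2 × 33.9 × 0.9
     = 1181.5 + 519.66 + 255.98 = 1957.2 kPa.

q_ult ≈ 1960 kPa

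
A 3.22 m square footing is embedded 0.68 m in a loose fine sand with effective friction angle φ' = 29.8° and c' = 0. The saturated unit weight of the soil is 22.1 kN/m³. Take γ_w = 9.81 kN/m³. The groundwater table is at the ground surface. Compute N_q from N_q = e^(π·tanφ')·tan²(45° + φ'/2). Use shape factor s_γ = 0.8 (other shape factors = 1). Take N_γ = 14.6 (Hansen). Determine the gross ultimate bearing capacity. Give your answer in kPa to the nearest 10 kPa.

tan29.8° = 0.5727, so N_q = e^(π×0.5727)·tan²(59.9°) = 6.045 × 2.976 = 17.99.
γ' = 22.1 − 9.81 = 12.29 kN/m³ (submerged throughout). q = 12.29 × 0.68 = 8.3572 kPa; the same γ' applies in the ½γBN_γ term.
q·N_q = 8.3572 × 17.989 = 150.34 kPa
0.5·γ·B·N_γ·s_γ = 0.5 × 12.29 × 3.22 × 14.6 × 0.8 = 231.11 kPa
q_ult = 150.34 + 231.11 = 381.45 kPa.

q_ult ≈ 380 kPa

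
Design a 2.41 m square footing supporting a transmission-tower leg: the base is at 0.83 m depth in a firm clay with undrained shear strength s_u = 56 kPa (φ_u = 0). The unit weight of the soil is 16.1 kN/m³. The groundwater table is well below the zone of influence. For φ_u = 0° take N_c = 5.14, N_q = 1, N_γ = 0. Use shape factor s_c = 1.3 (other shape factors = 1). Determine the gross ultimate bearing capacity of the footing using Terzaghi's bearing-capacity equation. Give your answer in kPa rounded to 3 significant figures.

Overburden at base level: q = 16.1 × 0.83 = 13.363 kPa.
Cohesion term c·N_c·s_c = 56 × 5.14 × 1.3 = 374.19 kPa; surcharge term q·N_q = 13.363 × 1 = 13.363 kPa.
q_ult = 374.19 + 13.363 = 387.56 kPa.

q_ult ≈ 388 kPa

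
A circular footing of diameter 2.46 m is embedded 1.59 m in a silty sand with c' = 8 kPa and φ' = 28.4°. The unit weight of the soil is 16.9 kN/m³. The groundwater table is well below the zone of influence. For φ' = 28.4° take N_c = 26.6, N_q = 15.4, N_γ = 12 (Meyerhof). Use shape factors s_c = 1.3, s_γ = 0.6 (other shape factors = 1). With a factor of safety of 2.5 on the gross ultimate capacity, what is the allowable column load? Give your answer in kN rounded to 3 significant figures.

q = γ·D_f = 16.9 × 1.59 = 26.871 kPa.
c·N_c·s_c = 8 × 26.6 × 1.3 = 276.64 kPa
q·N_q = 26.871 × 15.4 = 413.81 kPa
0.5·γ·B·N_γ·s_γ = 0.5 × 16.9 × 2.46 × 12 × 0.6 = 149.67 kPa
q_ult = 276.64 + 413.81 + 149.67 = 840.12 kPa.
Gross allowable pressure q_all = 840.12 / 2.5 = 336.05 kPa.
Footing area = 4.7529 m², so allowable column load = 336.05 × 4.7529 = 1597.2 kN.

P_all ≈ 1600 kN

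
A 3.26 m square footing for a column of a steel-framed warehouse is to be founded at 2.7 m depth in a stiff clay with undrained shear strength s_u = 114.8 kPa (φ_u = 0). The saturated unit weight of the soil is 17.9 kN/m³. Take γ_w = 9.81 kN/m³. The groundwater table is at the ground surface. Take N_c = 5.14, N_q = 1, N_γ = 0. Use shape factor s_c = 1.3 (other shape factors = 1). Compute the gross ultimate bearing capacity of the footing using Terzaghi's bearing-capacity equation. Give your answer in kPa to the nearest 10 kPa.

q_ult ≈ 790 kPa

γ' = 17.9 − 9.81 = 8.09 kN/m³ (submerged throughout). q = 8.09 × 2.7 = 21.843 kPa.
c·N_c·s_c = 114.8 × 5.14 × 1.3 = 767.09 kPa
q·N_q = 21.843 × 1 = 21.843 kPa
q_ult = 767.09 + 21.843 = 788.94 kPa.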